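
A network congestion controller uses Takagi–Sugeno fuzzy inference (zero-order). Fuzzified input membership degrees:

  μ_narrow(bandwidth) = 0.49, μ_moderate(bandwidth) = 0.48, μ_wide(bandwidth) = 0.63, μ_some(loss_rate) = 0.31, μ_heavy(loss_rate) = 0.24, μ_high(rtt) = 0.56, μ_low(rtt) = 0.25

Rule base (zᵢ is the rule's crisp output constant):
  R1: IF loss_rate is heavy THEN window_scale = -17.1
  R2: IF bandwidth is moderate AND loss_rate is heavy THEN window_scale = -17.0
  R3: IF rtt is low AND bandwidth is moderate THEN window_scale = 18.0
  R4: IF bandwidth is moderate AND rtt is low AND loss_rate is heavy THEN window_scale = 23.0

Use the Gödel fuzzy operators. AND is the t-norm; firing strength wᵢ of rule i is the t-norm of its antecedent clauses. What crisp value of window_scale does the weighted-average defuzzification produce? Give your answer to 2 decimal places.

1.89

R1 (z=-17.1): heavy=0.24 → w = 0.24
R2 (z=-17.0): moderate=0.48, heavy=0.24; AND[min(a, b)] → w = 0.24
R3 (z=18.0): low=0.25, moderate=0.48; AND[min(a, b)] → w = 0.25
R4 (z=23.0): moderate=0.48, low=0.25, heavy=0.24; AND[min(a, b)] → w = 0.24
Weighted average = (0.24·-17.1 + 0.24·-17.0 + 0.25·18.0 + 0.24·23.0) / (0.24 + 0.24 + 0.25 + 0.24)
  = 1.8360 / 0.9700 = 1.89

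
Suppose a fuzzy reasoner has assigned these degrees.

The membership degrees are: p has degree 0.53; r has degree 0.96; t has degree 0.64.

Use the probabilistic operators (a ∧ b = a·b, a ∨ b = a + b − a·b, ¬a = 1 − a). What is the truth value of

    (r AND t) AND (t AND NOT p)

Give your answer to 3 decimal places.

r AND t = a·b on (0.9600, 0.6400) = 0.6144
NOT p = 1 − 0.5300 = 0.4700
t AND NOT p = a·b on (0.6400, 0.4700) = 0.3008
(r AND t) AND (t AND NOT p) = a·b on (0.6144, 0.3008) = 0.1848

0.185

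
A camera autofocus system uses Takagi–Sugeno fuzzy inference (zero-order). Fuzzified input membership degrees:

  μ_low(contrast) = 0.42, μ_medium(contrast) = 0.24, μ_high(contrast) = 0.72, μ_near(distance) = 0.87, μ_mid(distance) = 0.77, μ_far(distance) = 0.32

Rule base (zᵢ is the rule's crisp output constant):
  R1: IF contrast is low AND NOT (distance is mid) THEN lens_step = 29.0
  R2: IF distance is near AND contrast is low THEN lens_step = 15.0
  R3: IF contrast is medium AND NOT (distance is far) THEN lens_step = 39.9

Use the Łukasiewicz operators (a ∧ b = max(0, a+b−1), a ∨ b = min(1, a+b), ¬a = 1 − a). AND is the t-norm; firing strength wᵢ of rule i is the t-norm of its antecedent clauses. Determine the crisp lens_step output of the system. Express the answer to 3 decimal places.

15.000

R1 (z=29.0): low=0.42, ¬mid=1−0.77=0.23; AND[max(0, a+b−1)] → w = 0.00
R2 (z=15.0): near=0.87, low=0.42; AND[max(0, a+b−1)] → w = 0.29
R3 (z=39.9): medium=0.24, ¬far=1−0.32=0.68; AND[max(0, a+b−1)] → w = 0.00
Weighted average = (0.00·29.0 + 0.29·15.0 + 0.00·39.9) / (0.00 + 0.29 + 0.00)
  = 4.3500 / 0.2900 = 15.000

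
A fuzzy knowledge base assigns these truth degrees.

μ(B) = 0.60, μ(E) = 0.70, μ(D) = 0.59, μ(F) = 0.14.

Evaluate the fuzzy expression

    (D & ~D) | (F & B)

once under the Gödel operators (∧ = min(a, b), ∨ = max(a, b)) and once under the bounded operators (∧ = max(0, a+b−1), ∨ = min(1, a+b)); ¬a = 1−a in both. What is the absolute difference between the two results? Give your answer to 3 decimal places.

Under Gödel:
  ~D = 1 − 0.59 = 0.41
  D & ~D = min(a, b) on (0.59, 0.41) = 0.41
  F & B = min(a, b) on (0.14, 0.60) = 0.14
  (D & ~D) | (F & B) = max(a, b) on (0.41, 0.14) = 0.41
  → value = 0.4100
Under bounded:
  ~D = 1 − 0.59 = 0.41
  D & ~D = max(0, a+b−1) on (0.59, 0.41) = 0.00
  F & B = max(0, a+b−1) on (0.14, 0.60) = 0.00
  (D & ~D) | (F & B) = min(1, a+b) on (0.00, 0.00) = 0.00
  → value = 0.0000
|0.4100 − 0.0000| = 0.410

0.410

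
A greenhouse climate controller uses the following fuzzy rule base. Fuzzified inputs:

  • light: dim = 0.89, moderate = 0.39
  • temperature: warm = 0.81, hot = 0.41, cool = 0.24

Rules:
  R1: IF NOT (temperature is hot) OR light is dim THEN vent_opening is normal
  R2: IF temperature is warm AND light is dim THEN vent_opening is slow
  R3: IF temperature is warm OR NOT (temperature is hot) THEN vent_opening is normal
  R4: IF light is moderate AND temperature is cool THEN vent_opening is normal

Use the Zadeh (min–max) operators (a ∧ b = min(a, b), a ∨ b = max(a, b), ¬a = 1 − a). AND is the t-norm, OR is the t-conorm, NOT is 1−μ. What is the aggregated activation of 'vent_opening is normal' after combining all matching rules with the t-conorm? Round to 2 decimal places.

0.89

R1: ¬hot=1−0.41=0.59, dim=0.89; OR[max(a, b)] → w = 0.89
R2: warm=0.81, dim=0.89; AND[min(a, b)] → w = 0.81
R3: warm=0.81, ¬hot=1−0.41=0.59; OR[max(a, b)] → w = 0.81
R4: moderate=0.39, cool=0.24; AND[min(a, b)] → w = 0.24
Rules with consequent 'normal': {R1, R3, R4} → strengths 0.89, 0.81, 0.24
Aggregate via t-conorm [max(a, b)]: 0.89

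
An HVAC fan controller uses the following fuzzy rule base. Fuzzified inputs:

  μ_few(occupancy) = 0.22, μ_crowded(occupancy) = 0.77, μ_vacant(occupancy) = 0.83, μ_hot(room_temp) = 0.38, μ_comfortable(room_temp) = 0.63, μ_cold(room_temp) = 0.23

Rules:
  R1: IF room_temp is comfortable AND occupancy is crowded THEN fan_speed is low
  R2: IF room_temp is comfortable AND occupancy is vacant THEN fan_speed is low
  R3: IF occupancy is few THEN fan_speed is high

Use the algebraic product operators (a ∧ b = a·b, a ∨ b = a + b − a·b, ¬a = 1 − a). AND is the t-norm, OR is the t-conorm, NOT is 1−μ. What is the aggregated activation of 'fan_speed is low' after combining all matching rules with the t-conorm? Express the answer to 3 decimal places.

R1: comfortable=0.63, crowded=0.77; AND[a·b] → w = 0.4851
R2: comfortable=0.63, vacant=0.83; AND[a·b] → w = 0.5229
R3: few=0.22 → w = 0.2200
Rules with consequent 'low': {R1, R2} → strengths 0.4851, 0.5229
Aggregate via t-conorm [a + b − a·b]: 0.7543

0.754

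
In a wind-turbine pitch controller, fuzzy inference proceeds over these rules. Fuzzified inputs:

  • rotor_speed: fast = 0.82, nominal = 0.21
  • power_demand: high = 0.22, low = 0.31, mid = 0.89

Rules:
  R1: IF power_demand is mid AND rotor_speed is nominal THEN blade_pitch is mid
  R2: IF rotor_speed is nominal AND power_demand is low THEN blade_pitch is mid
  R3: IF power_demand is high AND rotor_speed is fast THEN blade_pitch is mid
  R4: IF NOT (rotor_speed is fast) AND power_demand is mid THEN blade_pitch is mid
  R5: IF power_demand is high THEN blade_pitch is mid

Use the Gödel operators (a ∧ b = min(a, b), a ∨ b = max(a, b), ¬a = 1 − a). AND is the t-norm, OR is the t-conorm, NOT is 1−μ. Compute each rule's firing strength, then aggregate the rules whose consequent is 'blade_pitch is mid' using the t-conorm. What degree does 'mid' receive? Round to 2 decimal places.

0.22

R1: mid=0.89, nominal=0.21; AND[min(a, b)] → w = 0.21
R2: nominal=0.21, low=0.31; AND[min(a, b)] → w = 0.21
R3: high=0.22, fast=0.82; AND[min(a, b)] → w = 0.22
R4: ¬fast=1−0.82=0.18, mid=0.89; AND[min(a, b)] → w = 0.18
R5: high=0.22 → w = 0.22
Rules with consequent 'mid': {R1, R2, R3, R4, R5} → strengths 0.21, 0.21, 0.22, 0.18, 0.22
Aggregate via t-conorm [max(a, b)]: 0.22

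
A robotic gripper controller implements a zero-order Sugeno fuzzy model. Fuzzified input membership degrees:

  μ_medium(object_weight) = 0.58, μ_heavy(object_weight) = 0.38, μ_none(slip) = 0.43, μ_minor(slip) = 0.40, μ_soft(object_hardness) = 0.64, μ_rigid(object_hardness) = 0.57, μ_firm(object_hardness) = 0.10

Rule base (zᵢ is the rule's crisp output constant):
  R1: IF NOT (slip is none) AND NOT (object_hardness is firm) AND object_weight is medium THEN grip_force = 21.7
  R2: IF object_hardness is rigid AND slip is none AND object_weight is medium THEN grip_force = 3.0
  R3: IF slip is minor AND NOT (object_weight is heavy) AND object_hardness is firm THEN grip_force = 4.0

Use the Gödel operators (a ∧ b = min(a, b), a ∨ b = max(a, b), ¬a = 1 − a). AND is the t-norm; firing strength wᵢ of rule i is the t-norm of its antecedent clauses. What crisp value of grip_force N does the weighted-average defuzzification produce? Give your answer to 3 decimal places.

R1 (z=21.7): ¬none=1−0.43=0.57, ¬firm=1−0.10=0.90, medium=0.58; AND[min(a, b)] → w = 0.57
R2 (z=3.0): rigid=0.57, none=0.43, medium=0.58; AND[min(a, b)] → w = 0.43
R3 (z=4.0): minor=0.40, ¬heavy=1−0.38=0.62, firm=0.10; AND[min(a, b)] → w = 0.10
Weighted average = (0.57·21.7 + 0.43·3.0 + 0.10·4.0) / (0.57 + 0.43 + 0.10)
  = 14.0590 / 1.1000 = 12.781

12.781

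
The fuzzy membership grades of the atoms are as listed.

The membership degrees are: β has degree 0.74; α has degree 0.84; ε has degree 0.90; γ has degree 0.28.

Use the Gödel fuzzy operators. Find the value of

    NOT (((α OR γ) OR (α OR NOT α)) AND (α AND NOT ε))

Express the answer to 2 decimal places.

0.90

α OR γ = max(a, b) on (0.84, 0.28) = 0.84
NOT α = 1 − 0.84 = 0.16
α OR NOT α = max(a, b) on (0.84, 0.16) = 0.84
(α OR γ) OR (α OR NOT α) = max(a, b) on (0.84, 0.84) = 0.84
NOT ε = 1 − 0.90 = 0.10
α AND NOT ε = min(a, b) on (0.84, 0.10) = 0.10
((α OR γ) OR (α OR NOT α)) AND (α AND NOT ε) = min(a, b) on (0.84, 0.10) = 0.10
NOT (((α OR γ) OR (α OR NOT α)) AND (α AND NOT ε)) = 1 − 0.10 = 0.90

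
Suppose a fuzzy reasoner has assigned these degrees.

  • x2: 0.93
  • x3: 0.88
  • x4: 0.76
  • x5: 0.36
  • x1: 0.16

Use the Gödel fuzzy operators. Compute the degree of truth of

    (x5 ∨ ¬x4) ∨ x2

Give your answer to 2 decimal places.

¬x4 = 1 − 0.76 = 0.24
x5 ∨ ¬x4 = max(a, b) on (0.36, 0.24) = 0.36
(x5 ∨ ¬x4) ∨ x2 = max(a, b) on (0.36, 0.93) = 0.93

0.93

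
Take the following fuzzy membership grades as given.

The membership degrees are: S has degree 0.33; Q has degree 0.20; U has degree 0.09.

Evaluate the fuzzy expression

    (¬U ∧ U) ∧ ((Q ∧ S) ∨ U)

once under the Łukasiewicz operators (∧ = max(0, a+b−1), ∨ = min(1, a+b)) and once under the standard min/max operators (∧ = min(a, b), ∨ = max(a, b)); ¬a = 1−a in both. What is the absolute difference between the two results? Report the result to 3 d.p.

Under Łukasiewicz:
  ¬U = 1 − 0.09 = 0.91
  ¬U ∧ U = max(0, a+b−1) on (0.91, 0.09) = 0.00
  Q ∧ S = max(0, a+b−1) on (0.20, 0.33) = 0.00
  (Q ∧ S) ∨ U = min(1, a+b) on (0.00, 0.09) = 0.09
  (¬U ∧ U) ∧ ((Q ∧ S) ∨ U) = max(0, a+b−1) on (0.00, 0.09) = 0.00
  → value = 0.0000
Under standard min/max:
  ¬U = 1 − 0.09 = 0.91
  ¬U ∧ U = min(a, b) on (0.91, 0.09) = 0.09
  Q ∧ S = min(a, b) on (0.20, 0.33) = 0.20
  (Q ∧ S) ∨ U = max(a, b) on (0.20, 0.09) = 0.20
  (¬U ∧ U) ∧ ((Q ∧ S) ∨ U) = min(a, b) on (0.09, 0.20) = 0.09
  → value = 0.0900
|0.0000 − 0.0900| = 0.090

0.090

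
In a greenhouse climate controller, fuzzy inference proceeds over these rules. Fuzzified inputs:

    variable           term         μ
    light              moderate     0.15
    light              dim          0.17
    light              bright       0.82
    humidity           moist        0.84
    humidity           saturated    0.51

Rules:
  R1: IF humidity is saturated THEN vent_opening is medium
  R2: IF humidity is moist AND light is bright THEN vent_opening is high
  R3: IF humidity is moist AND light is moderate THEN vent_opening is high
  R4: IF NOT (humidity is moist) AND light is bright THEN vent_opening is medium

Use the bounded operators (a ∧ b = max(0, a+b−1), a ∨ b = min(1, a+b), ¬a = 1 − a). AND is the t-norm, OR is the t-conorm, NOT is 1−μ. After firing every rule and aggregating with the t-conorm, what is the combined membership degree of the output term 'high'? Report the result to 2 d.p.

0.66

R1: saturated=0.51 → w = 0.51
R2: moist=0.84, bright=0.82; AND[max(0, a+b−1)] → w = 0.66
R3: moist=0.84, moderate=0.15; AND[max(0, a+b−1)] → w = 0.00
R4: ¬moist=1−0.84=0.16, bright=0.82; AND[max(0, a+b−1)] → w = 0.00
Rules with consequent 'high': {R2, R3} → strengths 0.66, 0.00
Aggregate via t-conorm [min(1, a+b)]: 0.66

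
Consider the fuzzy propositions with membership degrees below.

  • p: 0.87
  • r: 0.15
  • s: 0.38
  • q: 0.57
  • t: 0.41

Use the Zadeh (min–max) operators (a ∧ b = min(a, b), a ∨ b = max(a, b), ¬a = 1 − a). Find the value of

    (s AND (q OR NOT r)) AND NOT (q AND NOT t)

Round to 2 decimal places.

NOT r = 1 − 0.15 = 0.85
q OR NOT r = max(a, b) on (0.57, 0.85) = 0.85
s AND (q OR NOT r) = min(a, b) on (0.38, 0.85) = 0.38
NOT t = 1 − 0.41 = 0.59
q AND NOT t = min(a, b) on (0.57, 0.59) = 0.57
NOT (q AND NOT t) = 1 − 0.57 = 0.43
(s AND (q OR NOT r)) AND NOT (q AND NOT t) = min(a, b) on (0.38, 0.43) = 0.38

0.38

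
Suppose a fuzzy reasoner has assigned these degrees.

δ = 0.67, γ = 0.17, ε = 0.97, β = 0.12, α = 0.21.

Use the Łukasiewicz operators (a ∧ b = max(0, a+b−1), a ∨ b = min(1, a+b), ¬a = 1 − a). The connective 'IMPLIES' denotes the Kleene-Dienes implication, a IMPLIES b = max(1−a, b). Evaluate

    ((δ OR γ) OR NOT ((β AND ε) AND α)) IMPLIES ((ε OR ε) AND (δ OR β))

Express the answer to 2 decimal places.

δ OR γ = min(1, a+b) on (0.67, 0.17) = 0.84
β AND ε = max(0, a+b−1) on (0.12, 0.97) = 0.09
(β AND ε) AND α = max(0, a+b−1) on (0.09, 0.21) = 0.00
NOT ((β AND ε) AND α) = 1 − 0.00 = 1.00
(δ OR γ) OR NOT ((β AND ε) AND α) = min(1, a+b) on (0.84, 1.00) = 1.00
ε OR ε = min(1, a+b) on (0.97, 0.97) = 1.00
δ OR β = min(1, a+b) on (0.67, 0.12) = 0.79
(ε OR ε) AND (δ OR β) = max(0, a+b−1) on (1.00, 0.79) = 0.79
((δ OR γ) OR NOT ((β AND ε) AND α)) IMPLIES ((ε OR ε) AND (δ OR β))  [Kleene-Dienes: max(1−a, b)] with a=1.00, b=0.79 → 0.79

0.79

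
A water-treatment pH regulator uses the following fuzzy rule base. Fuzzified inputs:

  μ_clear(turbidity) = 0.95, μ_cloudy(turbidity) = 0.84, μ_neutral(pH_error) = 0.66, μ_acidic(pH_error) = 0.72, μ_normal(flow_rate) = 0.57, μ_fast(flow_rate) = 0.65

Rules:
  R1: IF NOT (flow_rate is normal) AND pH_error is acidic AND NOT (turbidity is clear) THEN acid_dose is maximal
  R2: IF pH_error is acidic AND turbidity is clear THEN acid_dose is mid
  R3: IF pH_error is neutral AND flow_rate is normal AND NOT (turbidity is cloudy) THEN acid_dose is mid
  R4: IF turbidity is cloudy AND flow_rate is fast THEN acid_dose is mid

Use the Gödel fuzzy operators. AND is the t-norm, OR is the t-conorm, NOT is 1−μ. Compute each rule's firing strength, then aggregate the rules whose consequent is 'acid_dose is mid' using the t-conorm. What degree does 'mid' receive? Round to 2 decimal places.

0.72

R1: ¬normal=1−0.57=0.43, acidic=0.72, ¬clear=1−0.95=0.05; AND[min(a, b)] → w = 0.05
R2: acidic=0.72, clear=0.95; AND[min(a, b)] → w = 0.72
R3: neutral=0.66, normal=0.57, ¬cloudy=1−0.84=0.16; AND[min(a, b)] → w = 0.16
R4: cloudy=0.84, fast=0.65; AND[min(a, b)] → w = 0.65
Rules with consequent 'mid': {R2, R3, R4} → strengths 0.72, 0.16, 0.65
Aggregate via t-conorm [max(a, b)]: 0.72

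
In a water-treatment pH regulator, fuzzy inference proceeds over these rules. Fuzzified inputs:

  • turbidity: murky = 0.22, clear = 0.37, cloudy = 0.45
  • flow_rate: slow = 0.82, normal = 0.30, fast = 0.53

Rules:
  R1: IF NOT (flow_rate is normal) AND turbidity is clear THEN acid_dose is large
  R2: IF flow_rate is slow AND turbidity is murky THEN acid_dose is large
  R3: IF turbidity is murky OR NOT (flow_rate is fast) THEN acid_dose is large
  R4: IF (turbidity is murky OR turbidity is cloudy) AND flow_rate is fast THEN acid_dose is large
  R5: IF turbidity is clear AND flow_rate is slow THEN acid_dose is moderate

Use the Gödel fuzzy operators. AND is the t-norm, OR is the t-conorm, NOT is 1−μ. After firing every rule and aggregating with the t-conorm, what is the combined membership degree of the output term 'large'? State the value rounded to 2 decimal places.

R1: ¬normal=1−0.30=0.70, clear=0.37; AND[min(a, b)] → w = 0.37
R2: slow=0.82, murky=0.22; AND[min(a, b)] → w = 0.22
R3: murky=0.22, ¬fast=1−0.53=0.47; OR[max(a, b)] → w = 0.47
R4: (murky=0.22 OR cloudy=0.45) = 0.45; AND[min(a, b)] with fast=0.53 → w = 0.45
R5: clear=0.37, slow=0.82; AND[min(a, b)] → w = 0.37
Rules with consequent 'large': {R1, R2, R3, R4} → strengths 0.37, 0.22, 0.47, 0.45
Aggregate via t-conorm [max(a, b)]: 0.47

0.47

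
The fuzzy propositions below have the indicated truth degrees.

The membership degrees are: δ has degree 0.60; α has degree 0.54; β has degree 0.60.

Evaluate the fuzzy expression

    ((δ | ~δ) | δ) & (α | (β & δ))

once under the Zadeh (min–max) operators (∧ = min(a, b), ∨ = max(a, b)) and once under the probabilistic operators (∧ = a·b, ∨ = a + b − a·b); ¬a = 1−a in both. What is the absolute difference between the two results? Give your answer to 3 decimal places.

Under Zadeh (min–max):
  ~δ = 1 − 0.60 = 0.40
  δ | ~δ = max(a, b) on (0.60, 0.40) = 0.60
  (δ | ~δ) | δ = max(a, b) on (0.60, 0.60) = 0.60
  β & δ = min(a, b) on (0.60, 0.60) = 0.60
  α | (β & δ) = max(a, b) on (0.54, 0.60) = 0.60
  ((δ | ~δ) | δ) & (α | (β & δ)) = min(a, b) on (0.60, 0.60) = 0.60
  → value = 0.6000
Under probabilistic:
  ~δ = 1 − 0.6000 = 0.4000
  δ | ~δ = a + b − a·b on (0.6000, 0.4000) = 0.7600
  (δ | ~δ) | δ = a + b − a·b on (0.7600, 0.6000) = 0.9040
  β & δ = a·b on (0.6000, 0.6000) = 0.3600
  α | (β & δ) = a + b − a·b on (0.5400, 0.3600) = 0.7056
  ((δ | ~δ) | δ) & (α | (β & δ)) = a·b on (0.9040, 0.7056) = 0.6379
  → value = 0.6379
|0.6000 − 0.6379| = 0.038

0.038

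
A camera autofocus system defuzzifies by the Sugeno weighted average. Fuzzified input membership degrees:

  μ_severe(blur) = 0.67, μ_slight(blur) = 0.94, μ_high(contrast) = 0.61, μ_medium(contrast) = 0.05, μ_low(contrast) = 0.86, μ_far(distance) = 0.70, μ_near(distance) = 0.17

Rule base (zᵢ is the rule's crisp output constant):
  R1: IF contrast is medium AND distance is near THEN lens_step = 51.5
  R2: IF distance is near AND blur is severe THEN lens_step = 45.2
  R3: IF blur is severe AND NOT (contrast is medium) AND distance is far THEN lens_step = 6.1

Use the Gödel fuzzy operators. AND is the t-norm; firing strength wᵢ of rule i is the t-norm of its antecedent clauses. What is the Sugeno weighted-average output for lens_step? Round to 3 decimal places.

R1 (z=51.5): medium=0.05, near=0.17; AND[min(a, b)] → w = 0.05
R2 (z=45.2): near=0.17, severe=0.67; AND[min(a, b)] → w = 0.17
R3 (z=6.1): severe=0.67, ¬medium=1−0.05=0.95, far=0.70; AND[min(a, b)] → w = 0.67
Weighted average = (0.05·51.5 + 0.17·45.2 + 0.67·6.1) / (0.05 + 0.17 + 0.67)
  = 14.3460 / 0.8900 = 16.119

16.119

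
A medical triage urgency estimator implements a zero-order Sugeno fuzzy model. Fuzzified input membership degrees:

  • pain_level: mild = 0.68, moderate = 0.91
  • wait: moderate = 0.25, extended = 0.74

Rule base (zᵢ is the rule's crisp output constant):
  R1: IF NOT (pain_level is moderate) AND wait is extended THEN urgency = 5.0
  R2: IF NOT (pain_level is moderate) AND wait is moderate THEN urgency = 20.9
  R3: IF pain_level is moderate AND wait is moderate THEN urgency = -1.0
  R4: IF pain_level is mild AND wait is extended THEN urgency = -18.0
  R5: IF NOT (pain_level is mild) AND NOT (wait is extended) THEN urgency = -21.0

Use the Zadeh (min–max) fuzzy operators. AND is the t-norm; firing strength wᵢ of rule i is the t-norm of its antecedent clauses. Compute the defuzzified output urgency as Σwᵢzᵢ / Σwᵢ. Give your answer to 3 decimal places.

R1 (z=5.0): ¬moderate=1−0.91=0.09, extended=0.74; AND[min(a, b)] → w = 0.09
R2 (z=20.9): ¬moderate=1−0.91=0.09, moderate=0.25; AND[min(a, b)] → w = 0.09
R3 (z=-1.0): moderate=0.91, moderate=0.25; AND[min(a, b)] → w = 0.25
R4 (z=-18.0): mild=0.68, extended=0.74; AND[min(a, b)] → w = 0.68
R5 (z=-21.0): ¬mild=1−0.68=0.32, ¬extended=1−0.74=0.26; AND[min(a, b)] → w = 0.26
Weighted average = (0.09·5.0 + 0.09·20.9 + 0.25·-1.0 + 0.68·-18.0 + 0.26·-21.0) / (0.09 + 0.09 + 0.25 + 0.68 + 0.26)
  = -15.6190 / 1.3700 = -11.401

-11.401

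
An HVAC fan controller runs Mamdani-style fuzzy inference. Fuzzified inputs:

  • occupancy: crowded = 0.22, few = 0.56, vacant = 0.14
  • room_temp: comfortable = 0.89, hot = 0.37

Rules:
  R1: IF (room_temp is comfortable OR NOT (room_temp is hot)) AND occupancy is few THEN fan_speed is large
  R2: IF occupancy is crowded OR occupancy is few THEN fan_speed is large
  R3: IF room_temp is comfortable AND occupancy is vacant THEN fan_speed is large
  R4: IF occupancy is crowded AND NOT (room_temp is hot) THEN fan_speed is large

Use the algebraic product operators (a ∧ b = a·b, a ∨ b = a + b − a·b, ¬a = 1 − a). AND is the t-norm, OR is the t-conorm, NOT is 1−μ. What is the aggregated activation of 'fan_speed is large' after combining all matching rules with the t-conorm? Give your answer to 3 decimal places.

R1: (comfortable=0.89 OR ¬hot=1−0.37=0.63) = 0.9593; AND[a·b] with few=0.56 → w = 0.5372
R2: crowded=0.22, few=0.56; OR[a + b − a·b] → w = 0.6568
R3: comfortable=0.89, vacant=0.14; AND[a·b] → w = 0.1246
R4: crowded=0.22, ¬hot=1−0.37=0.63; AND[a·b] → w = 0.1386
Rules with consequent 'large': {R1, R2, R3, R4} → strengths 0.5372, 0.6568, 0.1246, 0.1386
Aggregate via t-conorm [a + b − a·b]: 0.8802

0.880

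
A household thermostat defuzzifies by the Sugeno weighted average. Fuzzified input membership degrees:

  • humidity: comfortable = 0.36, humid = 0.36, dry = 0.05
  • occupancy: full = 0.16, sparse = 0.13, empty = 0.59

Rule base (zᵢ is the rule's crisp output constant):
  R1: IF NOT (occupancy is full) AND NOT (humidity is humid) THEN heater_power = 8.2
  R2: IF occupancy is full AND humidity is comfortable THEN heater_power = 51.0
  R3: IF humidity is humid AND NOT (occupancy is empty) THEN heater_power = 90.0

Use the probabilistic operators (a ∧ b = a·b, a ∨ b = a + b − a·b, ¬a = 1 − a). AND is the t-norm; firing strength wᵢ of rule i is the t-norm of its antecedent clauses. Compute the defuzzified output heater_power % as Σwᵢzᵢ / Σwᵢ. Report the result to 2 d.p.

27.77

R1 (z=8.2): ¬full=1−0.16=0.84, ¬humid=1−0.36=0.64; AND[a·b] → w = 0.5376
R2 (z=51.0): full=0.16, comfortable=0.36; AND[a·b] → w = 0.0576
R3 (z=90.0): humid=0.36, ¬empty=1−0.59=0.41; AND[a·b] → w = 0.1476
Weighted average = (0.5376·8.2 + 0.0576·51.0 + 0.1476·90.0) / (0.5376 + 0.0576 + 0.1476)
  = 20.6299 / 0.7428 = 27.77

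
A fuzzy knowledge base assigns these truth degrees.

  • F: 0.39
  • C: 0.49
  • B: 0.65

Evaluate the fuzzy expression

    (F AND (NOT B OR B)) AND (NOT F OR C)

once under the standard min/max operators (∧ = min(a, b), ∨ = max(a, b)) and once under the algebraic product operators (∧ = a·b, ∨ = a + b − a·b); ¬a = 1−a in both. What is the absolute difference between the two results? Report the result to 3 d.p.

0.149

Under standard min/max:
  NOT B = 1 − 0.65 = 0.35
  NOT B OR B = max(a, b) on (0.35, 0.65) = 0.65
  F AND (NOT B OR B) = min(a, b) on (0.39, 0.65) = 0.39
  NOT F = 1 − 0.39 = 0.61
  NOT F OR C = max(a, b) on (0.61, 0.49) = 0.61
  (F AND (NOT B OR B)) AND (NOT F OR C) = min(a, b) on (0.39, 0.61) = 0.39
  → value = 0.3900
Under algebraic product:
  NOT B = 1 − 0.6500 = 0.3500
  NOT B OR B = a + b − a·b on (0.3500, 0.6500) = 0.7725
  F AND (NOT B OR B) = a·b on (0.3900, 0.7725) = 0.3013
  NOT F = 1 − 0.3900 = 0.6100
  NOT F OR C = a + b − a·b on (0.6100, 0.4900) = 0.8011
  (F AND (NOT B OR B)) AND (NOT F OR C) = a·b on (0.3013, 0.8011) = 0.2414
  → value = 0.2414
|0.3900 − 0.2414| = 0.149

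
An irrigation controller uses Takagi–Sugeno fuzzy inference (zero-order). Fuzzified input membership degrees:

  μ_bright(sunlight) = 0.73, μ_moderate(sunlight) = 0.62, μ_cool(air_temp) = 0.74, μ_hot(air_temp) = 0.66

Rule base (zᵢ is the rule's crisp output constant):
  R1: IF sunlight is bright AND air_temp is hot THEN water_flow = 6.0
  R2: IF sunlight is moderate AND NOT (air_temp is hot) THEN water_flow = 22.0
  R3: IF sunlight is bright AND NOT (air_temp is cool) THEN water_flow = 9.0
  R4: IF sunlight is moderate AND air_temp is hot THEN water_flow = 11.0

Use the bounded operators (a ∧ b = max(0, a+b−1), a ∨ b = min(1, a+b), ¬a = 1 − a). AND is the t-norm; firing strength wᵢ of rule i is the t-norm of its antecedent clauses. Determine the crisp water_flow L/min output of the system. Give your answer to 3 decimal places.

8.090

R1 (z=6.0): bright=0.73, hot=0.66; AND[max(0, a+b−1)] → w = 0.39
R2 (z=22.0): moderate=0.62, ¬hot=1−0.66=0.34; AND[max(0, a+b−1)] → w = 0.00
R3 (z=9.0): bright=0.73, ¬cool=1−0.74=0.26; AND[max(0, a+b−1)] → w = 0.00
R4 (z=11.0): moderate=0.62, hot=0.66; AND[max(0, a+b−1)] → w = 0.28
Weighted average = (0.39·6.0 + 0.00·22.0 + 0.00·9.0 + 0.28·11.0) / (0.39 + 0.00 + 0.00 + 0.28)
  = 5.4200 / 0.6700 = 8.090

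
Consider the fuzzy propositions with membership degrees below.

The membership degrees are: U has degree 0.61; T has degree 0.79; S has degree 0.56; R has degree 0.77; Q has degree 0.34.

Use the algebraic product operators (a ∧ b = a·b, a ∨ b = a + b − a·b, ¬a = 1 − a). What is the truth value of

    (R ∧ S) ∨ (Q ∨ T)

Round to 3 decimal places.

0.921

R ∧ S = a·b on (0.7700, 0.5600) = 0.4312
Q ∨ T = a + b − a·b on (0.3400, 0.7900) = 0.8614
(R ∧ S) ∨ (Q ∨ T) = a + b − a·b on (0.4312, 0.8614) = 0.9212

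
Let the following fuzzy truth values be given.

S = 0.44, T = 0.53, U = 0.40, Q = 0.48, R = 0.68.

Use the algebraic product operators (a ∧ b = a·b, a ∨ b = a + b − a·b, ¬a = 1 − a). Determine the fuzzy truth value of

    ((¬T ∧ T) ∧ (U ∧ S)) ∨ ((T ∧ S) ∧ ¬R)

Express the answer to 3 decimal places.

0.115

¬T = 1 − 0.5300 = 0.4700
¬T ∧ T = a·b on (0.4700, 0.5300) = 0.2491
U ∧ S = a·b on (0.4000, 0.4400) = 0.1760
(¬T ∧ T) ∧ (U ∧ S) = a·b on (0.2491, 0.1760) = 0.0438
T ∧ S = a·b on (0.5300, 0.4400) = 0.2332
¬R = 1 − 0.6800 = 0.3200
(T ∧ S) ∧ ¬R = a·b on (0.2332, 0.3200) = 0.0746
((¬T ∧ T) ∧ (U ∧ S)) ∨ ((T ∧ S) ∧ ¬R) = a + b − a·b on (0.0438, 0.0746) = 0.1152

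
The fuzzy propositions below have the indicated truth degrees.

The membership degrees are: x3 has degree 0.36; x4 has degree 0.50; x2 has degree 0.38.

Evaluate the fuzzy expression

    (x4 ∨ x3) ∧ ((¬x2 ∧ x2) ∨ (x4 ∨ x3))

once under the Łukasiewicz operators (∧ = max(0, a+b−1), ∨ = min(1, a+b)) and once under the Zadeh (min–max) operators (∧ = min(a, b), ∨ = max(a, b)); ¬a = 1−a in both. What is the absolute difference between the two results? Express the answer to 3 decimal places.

0.220

Under Łukasiewicz:
  x4 ∨ x3 = min(1, a+b) on (0.50, 0.36) = 0.86
  ¬x2 = 1 − 0.38 = 0.62
  ¬x2 ∧ x2 = max(0, a+b−1) on (0.62, 0.38) = 0.00
  x4 ∨ x3 = min(1, a+b) on (0.50, 0.36) = 0.86
  (¬x2 ∧ x2) ∨ (x4 ∨ x3) = min(1, a+b) on (0.00, 0.86) = 0.86
  (x4 ∨ x3) ∧ ((¬x2 ∧ x2) ∨ (x4 ∨ x3)) = max(0, a+b−1) on (0.86, 0.86) = 0.72
  → value = 0.7200
Under Zadeh (min–max):
  x4 ∨ x3 = max(a, b) on (0.50, 0.36) = 0.50
  ¬x2 = 1 − 0.38 = 0.62
  ¬x2 ∧ x2 = min(a, b) on (0.62, 0.38) = 0.38
  x4 ∨ x3 = max(a, b) on (0.50, 0.36) = 0.50
  (¬x2 ∧ x2) ∨ (x4 ∨ x3) = max(a, b) on (0.38, 0.50) = 0.50
  (x4 ∨ x3) ∧ ((¬x2 ∧ x2) ∨ (x4 ∨ x3)) = min(a, b) on (0.50, 0.50) = 0.50
  → value = 0.5000
|0.7200 − 0.5000| = 0.220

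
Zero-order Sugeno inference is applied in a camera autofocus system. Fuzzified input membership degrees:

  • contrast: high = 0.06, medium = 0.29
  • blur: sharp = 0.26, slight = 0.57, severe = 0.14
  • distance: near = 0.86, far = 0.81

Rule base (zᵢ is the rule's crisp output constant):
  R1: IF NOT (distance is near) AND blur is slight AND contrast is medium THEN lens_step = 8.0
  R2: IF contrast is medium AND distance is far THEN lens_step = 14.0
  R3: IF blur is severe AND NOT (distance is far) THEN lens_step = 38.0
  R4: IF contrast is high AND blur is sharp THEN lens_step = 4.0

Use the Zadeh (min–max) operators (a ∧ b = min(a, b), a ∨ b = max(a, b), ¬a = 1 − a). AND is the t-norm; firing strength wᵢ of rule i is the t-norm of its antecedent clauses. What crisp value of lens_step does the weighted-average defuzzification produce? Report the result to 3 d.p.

R1 (z=8.0): ¬near=1−0.86=0.14, slight=0.57, medium=0.29; AND[min(a, b)] → w = 0.14
R2 (z=14.0): medium=0.29, far=0.81; AND[min(a, b)] → w = 0.29
R3 (z=38.0): severe=0.14, ¬far=1−0.81=0.19; AND[min(a, b)] → w = 0.14
R4 (z=4.0): high=0.06, sharp=0.26; AND[min(a, b)] → w = 0.06
Weighted average = (0.14·8.0 + 0.29·14.0 + 0.14·38.0 + 0.06·4.0) / (0.14 + 0.29 + 0.14 + 0.06)
  = 10.7400 / 0.6300 = 17.048

17.048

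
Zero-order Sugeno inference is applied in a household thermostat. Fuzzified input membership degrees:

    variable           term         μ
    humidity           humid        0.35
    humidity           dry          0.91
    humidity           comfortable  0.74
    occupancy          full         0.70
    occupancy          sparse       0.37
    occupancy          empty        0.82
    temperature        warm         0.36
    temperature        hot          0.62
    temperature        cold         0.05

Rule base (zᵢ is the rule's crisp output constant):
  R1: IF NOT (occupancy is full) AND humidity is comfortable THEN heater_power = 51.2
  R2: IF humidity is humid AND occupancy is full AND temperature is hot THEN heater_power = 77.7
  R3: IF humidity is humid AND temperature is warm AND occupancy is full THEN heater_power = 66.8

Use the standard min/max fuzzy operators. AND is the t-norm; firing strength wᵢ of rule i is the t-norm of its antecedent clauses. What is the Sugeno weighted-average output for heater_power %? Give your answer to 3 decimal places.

R1 (z=51.2): ¬full=1−0.70=0.30, comfortable=0.74; AND[min(a, b)] → w = 0.30
R2 (z=77.7): humid=0.35, full=0.70, hot=0.62; AND[min(a, b)] → w = 0.35
R3 (z=66.8): humid=0.35, warm=0.36, full=0.70; AND[min(a, b)] → w = 0.35
Weighted average = (0.30·51.2 + 0.35·77.7 + 0.35·66.8) / (0.30 + 0.35 + 0.35)
  = 65.9350 / 1.0000 = 65.935

65.935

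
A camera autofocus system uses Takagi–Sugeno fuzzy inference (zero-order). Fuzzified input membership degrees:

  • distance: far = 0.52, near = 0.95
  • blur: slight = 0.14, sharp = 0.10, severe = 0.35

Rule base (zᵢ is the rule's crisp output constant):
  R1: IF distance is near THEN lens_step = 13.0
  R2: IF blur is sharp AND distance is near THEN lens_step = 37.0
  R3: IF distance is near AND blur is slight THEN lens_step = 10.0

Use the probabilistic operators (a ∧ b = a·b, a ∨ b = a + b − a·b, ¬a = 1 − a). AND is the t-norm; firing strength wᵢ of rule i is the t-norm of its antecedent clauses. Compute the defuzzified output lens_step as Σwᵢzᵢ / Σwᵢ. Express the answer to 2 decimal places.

14.60

R1 (z=13.0): near=0.95 → w = 0.9500
R2 (z=37.0): sharp=0.10, near=0.95; AND[a·b] → w = 0.0950
R3 (z=10.0): near=0.95, slight=0.14; AND[a·b] → w = 0.1330
Weighted average = (0.9500·13.0 + 0.0950·37.0 + 0.1330·10.0) / (0.9500 + 0.0950 + 0.1330)
  = 17.1950 / 1.1780 = 14.60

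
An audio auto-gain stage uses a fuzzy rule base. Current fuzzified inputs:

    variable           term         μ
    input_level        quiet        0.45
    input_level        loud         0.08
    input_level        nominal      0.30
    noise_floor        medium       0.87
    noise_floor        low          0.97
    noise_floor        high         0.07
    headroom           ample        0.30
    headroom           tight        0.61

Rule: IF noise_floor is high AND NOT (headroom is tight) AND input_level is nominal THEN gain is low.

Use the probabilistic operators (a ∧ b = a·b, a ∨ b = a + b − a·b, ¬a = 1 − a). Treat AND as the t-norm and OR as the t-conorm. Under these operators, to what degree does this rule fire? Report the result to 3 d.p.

0.008

firing strength: high=0.07, ¬tight=1−0.61=0.39, nominal=0.30; AND[a·b] → w = 0.0082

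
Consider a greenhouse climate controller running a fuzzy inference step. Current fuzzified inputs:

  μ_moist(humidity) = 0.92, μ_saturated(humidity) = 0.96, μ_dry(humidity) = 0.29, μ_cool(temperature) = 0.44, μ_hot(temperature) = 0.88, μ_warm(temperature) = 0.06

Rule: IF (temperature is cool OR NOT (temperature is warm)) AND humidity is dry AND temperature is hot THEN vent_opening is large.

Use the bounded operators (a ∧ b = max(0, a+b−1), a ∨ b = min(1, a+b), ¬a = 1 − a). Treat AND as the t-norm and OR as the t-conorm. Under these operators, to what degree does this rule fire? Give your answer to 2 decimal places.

0.17

firing strength: (cool=0.44 OR ¬warm=1−0.06=0.94) = 1.00; AND[max(0, a+b−1)] with dry=0.29, hot=0.88 → w = 0.17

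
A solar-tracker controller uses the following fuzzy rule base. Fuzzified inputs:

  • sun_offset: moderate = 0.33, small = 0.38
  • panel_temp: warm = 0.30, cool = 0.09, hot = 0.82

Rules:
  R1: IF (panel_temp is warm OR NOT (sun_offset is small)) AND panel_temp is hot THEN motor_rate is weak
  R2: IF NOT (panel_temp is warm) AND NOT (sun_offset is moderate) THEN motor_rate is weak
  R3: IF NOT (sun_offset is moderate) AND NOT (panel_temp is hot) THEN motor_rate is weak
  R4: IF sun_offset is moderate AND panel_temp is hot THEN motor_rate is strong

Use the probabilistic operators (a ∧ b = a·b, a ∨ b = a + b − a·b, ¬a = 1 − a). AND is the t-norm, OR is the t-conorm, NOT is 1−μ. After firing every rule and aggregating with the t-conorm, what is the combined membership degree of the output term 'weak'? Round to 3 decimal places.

R1: (warm=0.30 OR ¬small=1−0.38=0.62) = 0.7340; AND[a·b] with hot=0.82 → w = 0.6019
R2: ¬warm=1−0.30=0.70, ¬moderate=1−0.33=0.67; AND[a·b] → w = 0.4690
R3: ¬moderate=1−0.33=0.67, ¬hot=1−0.82=0.18; AND[a·b] → w = 0.1206
R4: moderate=0.33, hot=0.82; AND[a·b] → w = 0.2706
Rules with consequent 'weak': {R1, R2, R3} → strengths 0.6019, 0.4690, 0.1206
Aggregate via t-conorm [a + b − a·b]: 0.8141

0.814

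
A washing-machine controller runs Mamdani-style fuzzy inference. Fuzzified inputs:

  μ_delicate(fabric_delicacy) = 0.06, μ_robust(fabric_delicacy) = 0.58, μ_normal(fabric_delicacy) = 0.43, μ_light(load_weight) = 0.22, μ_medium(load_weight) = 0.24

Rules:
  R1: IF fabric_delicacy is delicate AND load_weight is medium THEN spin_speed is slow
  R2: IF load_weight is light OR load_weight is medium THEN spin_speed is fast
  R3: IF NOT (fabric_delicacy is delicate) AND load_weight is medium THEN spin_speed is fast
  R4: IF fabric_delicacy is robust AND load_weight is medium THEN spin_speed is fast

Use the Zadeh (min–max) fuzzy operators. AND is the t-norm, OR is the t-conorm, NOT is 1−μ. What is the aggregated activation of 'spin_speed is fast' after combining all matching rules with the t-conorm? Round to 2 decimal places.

0.24

R1: delicate=0.06, medium=0.24; AND[min(a, b)] → w = 0.06
R2: light=0.22, medium=0.24; OR[max(a, b)] → w = 0.24
R3: ¬delicate=1−0.06=0.94, medium=0.24; AND[min(a, b)] → w = 0.24
R4: robust=0.58, medium=0.24; AND[min(a, b)] → w = 0.24
Rules with consequent 'fast': {R2, R3, R4} → strengths 0.24, 0.24, 0.24
Aggregate via t-conorm [max(a, b)]: 0.24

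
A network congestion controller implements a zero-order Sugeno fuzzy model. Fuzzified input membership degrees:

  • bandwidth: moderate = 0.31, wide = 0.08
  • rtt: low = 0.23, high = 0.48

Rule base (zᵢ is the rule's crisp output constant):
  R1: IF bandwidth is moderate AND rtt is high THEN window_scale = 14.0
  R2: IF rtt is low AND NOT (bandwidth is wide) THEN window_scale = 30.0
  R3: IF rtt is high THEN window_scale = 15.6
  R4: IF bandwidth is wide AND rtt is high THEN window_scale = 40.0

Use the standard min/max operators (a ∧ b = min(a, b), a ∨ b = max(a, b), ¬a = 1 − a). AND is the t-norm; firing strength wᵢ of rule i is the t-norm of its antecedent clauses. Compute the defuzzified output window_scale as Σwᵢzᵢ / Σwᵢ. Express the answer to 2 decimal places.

19.93

R1 (z=14.0): moderate=0.31, high=0.48; AND[min(a, b)] → w = 0.31
R2 (z=30.0): low=0.23, ¬wide=1−0.08=0.92; AND[min(a, b)] → w = 0.23
R3 (z=15.6): high=0.48 → w = 0.48
R4 (z=40.0): wide=0.08, high=0.48; AND[min(a, b)] → w = 0.08
Weighted average = (0.31·14.0 + 0.23·30.0 + 0.48·15.6 + 0.08·40.0) / (0.31 + 0.23 + 0.48 + 0.08)
  = 21.9280 / 1.1000 = 19.93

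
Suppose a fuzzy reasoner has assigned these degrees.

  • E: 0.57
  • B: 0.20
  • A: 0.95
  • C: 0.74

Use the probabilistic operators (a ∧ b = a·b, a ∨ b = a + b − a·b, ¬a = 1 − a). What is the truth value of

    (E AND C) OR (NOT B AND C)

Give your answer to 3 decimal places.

0.764

E AND C = a·b on (0.5700, 0.7400) = 0.4218
NOT B = 1 − 0.2000 = 0.8000
NOT B AND C = a·b on (0.8000, 0.7400) = 0.5920
(E AND C) OR (NOT B AND C) = a + b − a·b on (0.4218, 0.5920) = 0.7641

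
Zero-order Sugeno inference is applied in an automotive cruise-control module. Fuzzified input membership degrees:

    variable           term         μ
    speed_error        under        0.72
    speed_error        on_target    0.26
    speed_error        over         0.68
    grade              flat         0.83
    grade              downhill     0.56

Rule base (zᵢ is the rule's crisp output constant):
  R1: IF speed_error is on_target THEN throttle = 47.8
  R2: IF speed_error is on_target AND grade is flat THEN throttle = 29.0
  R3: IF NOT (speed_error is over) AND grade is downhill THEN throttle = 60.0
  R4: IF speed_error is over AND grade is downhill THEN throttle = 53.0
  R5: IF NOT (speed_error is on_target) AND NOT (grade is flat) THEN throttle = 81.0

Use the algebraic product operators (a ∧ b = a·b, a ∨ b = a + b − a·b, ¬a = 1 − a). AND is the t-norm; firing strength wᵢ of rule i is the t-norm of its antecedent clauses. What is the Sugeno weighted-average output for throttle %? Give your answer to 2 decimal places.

51.49

R1 (z=47.8): on_target=0.26 → w = 0.2600
R2 (z=29.0): on_target=0.26, flat=0.83; AND[a·b] → w = 0.2158
R3 (z=60.0): ¬over=1−0.68=0.32, downhill=0.56; AND[a·b] → w = 0.1792
R4 (z=53.0): over=0.68, downhill=0.56; AND[a·b] → w = 0.3808
R5 (z=81.0): ¬on_target=1−0.26=0.74, ¬flat=1−0.83=0.17; AND[a·b] → w = 0.1258
Weighted average = (0.2600·47.8 + 0.2158·29.0 + 0.1792·60.0 + 0.3808·53.0 + 0.1258·81.0) / (0.2600 + 0.2158 + 0.1792 + 0.3808 + 0.1258)
  = 59.8104 / 1.1616 = 51.49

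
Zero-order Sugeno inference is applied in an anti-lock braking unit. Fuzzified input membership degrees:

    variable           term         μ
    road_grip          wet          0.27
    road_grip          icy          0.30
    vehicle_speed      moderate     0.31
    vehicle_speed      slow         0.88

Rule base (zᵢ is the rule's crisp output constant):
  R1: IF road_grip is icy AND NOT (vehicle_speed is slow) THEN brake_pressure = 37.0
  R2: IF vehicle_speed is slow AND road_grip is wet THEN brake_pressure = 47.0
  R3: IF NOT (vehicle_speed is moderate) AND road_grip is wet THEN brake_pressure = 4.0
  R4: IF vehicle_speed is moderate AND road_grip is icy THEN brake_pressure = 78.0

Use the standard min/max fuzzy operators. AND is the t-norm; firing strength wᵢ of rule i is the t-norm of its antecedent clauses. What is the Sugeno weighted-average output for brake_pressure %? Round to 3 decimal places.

R1 (z=37.0): icy=0.30, ¬slow=1−0.88=0.12; AND[min(a, b)] → w = 0.12
R2 (z=47.0): slow=0.88, wet=0.27; AND[min(a, b)] → w = 0.27
R3 (z=4.0): ¬moderate=1−0.31=0.69, wet=0.27; AND[min(a, b)] → w = 0.27
R4 (z=78.0): moderate=0.31, icy=0.30; AND[min(a, b)] → w = 0.30
Weighted average = (0.12·37.0 + 0.27·47.0 + 0.27·4.0 + 0.30·78.0) / (0.12 + 0.27 + 0.27 + 0.30)
  = 41.6100 / 0.9600 = 43.344

43.344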